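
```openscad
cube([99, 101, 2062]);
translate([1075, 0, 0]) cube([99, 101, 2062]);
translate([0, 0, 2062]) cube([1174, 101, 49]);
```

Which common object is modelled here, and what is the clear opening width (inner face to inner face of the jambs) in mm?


A door frame. The clear opening width is 976 mm.

Two 2062 mm tall posts with a header on top — a door frame. The left jamb is 99 mm wide at x = 0; the right jamb starts at x = 1075. The clear opening is 1075 − 99 = 976 mm.


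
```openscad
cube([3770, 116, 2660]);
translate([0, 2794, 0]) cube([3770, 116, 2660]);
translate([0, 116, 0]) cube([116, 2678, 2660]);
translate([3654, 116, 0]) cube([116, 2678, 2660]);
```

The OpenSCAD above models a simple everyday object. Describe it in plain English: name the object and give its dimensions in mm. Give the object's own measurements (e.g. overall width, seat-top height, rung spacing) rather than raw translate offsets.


The wall frame of a small rectangular building: four walls, each 2660 mm tall and 116 mm thick, enclosing a footprint 3770 mm (x) by 2910 mm (y) outside-to-outside, with no floor or roof. The front and back walls (the −y and +y sides) span the full width; the two side walls fit between them.


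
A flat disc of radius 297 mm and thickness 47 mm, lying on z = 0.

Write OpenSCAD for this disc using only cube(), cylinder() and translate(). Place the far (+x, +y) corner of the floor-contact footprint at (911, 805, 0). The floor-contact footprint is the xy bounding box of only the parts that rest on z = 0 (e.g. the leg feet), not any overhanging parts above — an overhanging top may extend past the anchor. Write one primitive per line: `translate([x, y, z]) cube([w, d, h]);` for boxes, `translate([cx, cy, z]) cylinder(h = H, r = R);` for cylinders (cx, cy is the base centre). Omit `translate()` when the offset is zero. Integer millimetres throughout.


translate([614, 508, 0]) cylinder(h = 47, r = 297);


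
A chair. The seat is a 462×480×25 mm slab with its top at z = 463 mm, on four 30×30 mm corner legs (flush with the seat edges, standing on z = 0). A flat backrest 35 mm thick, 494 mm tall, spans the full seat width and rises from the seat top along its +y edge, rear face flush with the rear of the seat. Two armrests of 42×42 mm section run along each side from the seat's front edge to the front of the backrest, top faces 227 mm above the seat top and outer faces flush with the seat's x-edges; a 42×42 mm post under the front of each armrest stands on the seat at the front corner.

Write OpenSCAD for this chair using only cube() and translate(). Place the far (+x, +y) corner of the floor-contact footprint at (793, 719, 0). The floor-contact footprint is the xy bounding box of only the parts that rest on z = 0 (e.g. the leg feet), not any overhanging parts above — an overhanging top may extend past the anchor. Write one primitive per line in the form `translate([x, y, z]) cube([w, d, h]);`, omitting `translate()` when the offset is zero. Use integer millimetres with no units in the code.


translate([331, 239, 438]) cube([462, 480, 25]);
translate([331, 239, 0]) cube([30, 30, 438]);
translate([763, 239, 0]) cube([30, 30, 438]);
translate([331, 689, 0]) cube([30, 30, 438]);
translate([763, 689, 0]) cube([30, 30, 438]);
translate([331, 684, 463]) cube([462, 35, 494]);
translate([331, 239, 648]) cube([42, 445, 42]);
translate([751, 239, 648]) cube([42, 445, 42]);
translate([331, 239, 463]) cube([42, 42, 185]);
translate([751, 239, 463]) cube([42, 42, 185]);


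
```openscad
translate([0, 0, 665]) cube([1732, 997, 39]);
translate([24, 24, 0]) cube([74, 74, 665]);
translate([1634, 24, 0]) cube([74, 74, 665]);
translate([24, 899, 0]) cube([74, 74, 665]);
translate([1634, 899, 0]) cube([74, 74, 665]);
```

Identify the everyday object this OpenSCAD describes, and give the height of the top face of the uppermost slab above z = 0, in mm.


A table. The table height is 704 mm.

A 1732×997×39 slab sits at z = 665 on four 74 mm square posts — a table. The top surface is at 665 + 39 = 704 mm.


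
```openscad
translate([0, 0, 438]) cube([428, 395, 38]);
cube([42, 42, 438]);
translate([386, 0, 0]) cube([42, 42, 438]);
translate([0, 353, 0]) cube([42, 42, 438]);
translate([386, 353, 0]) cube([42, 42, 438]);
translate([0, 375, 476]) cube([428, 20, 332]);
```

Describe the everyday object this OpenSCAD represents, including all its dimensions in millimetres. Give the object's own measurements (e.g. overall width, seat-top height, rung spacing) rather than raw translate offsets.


A chair. The seat is a 428×395×38 mm slab with its top at z = 476 mm, on four 42×42 mm corner legs (flush with the seat edges, standing on z = 0). A flat backrest 20 mm thick, 332 mm tall, spans the full seat width and rises from the seat top along its +y edge, rear face flush with the rear of the seat.


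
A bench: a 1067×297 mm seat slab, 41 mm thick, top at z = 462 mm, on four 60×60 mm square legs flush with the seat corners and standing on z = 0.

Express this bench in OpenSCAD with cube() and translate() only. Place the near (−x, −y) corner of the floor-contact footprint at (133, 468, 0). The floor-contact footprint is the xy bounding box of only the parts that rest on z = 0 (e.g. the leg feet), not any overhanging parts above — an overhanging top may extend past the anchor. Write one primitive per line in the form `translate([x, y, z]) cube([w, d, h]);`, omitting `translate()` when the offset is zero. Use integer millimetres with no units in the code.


// leg_h = 462 − 41 = 421
translate([133, 468, 421]) cube([1067, 297, 41]);
translate([133, 468, 0]) cube([60, 60, 421]);
translate([133, 705, 0]) cube([60, 60, 421]);
translate([1140, 468, 0]) cube([60, 60, 421]);
translate([1140, 705, 0]) cube([60, 60, 421]);


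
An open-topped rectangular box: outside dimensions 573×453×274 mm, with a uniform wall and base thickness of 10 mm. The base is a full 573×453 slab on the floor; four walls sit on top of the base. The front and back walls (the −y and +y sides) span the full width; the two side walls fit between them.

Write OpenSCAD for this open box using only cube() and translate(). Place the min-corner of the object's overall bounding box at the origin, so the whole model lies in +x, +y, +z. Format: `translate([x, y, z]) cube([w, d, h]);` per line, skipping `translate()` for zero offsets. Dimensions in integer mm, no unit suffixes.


cube([573, 453, 10]);
translate([0, 0, 10]) cube([573, 10, 264]);
translate([0, 443, 10]) cube([573, 10, 264]);
translate([0, 10, 10]) cube([10, 433, 264]);
translate([563, 10, 10]) cube([10, 433, 264]);


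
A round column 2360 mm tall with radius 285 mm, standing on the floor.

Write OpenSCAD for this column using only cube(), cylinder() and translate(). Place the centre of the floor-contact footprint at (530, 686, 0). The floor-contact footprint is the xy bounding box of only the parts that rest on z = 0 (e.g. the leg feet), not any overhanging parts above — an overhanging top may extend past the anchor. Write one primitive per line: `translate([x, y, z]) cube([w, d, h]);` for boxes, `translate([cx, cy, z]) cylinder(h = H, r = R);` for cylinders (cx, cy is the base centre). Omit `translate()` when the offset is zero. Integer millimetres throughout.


translate([530, 686, 0]) cylinder(h = 2360, r = 285);


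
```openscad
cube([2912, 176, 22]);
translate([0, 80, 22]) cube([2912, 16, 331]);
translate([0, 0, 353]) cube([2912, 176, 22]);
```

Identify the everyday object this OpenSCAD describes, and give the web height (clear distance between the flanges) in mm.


An I-beam. The web height is 331 mm.

Two wide flanges with a thin centred web — an I-beam. Overall 375 mm minus two 22 mm flanges gives a web of 375 − 2·22 = 331 mm.


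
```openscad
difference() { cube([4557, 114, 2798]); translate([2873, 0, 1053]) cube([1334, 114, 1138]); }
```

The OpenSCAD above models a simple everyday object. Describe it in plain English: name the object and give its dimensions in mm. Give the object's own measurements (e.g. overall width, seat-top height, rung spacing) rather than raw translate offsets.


A wall 4557 mm long (x), 114 mm thick (y), 2798 mm tall, with a rectangular window opening cut through it. The opening is 1334 mm wide and 1138 mm tall; its sill is at z = 1053 mm and its near (−x) edge is 2873 mm from the wall's −x end. The opening passes through the full wall thickness.


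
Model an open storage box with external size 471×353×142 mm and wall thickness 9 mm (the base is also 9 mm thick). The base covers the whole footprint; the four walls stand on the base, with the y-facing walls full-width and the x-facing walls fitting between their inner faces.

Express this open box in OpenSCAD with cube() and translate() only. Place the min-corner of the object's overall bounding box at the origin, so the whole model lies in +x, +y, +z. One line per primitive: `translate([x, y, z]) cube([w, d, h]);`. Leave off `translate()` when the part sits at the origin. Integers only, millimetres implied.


cube([471, 353, 9]);
translate([0, 0, 9]) cube([471, 9, 133]);
translate([0, 344, 9]) cube([471, 9, 133]);
translate([0, 9, 9]) cube([9, 335, 133]);
translate([462, 9, 9]) cube([9, 335, 133]);


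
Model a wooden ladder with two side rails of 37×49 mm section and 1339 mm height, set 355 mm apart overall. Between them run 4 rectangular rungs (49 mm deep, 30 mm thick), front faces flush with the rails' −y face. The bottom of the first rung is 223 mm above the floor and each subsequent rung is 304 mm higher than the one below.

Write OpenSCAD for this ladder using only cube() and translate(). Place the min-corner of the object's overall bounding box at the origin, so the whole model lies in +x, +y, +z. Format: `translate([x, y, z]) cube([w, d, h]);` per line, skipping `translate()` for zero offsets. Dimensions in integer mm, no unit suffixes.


cube([37, 49, 1339]);
translate([318, 0, 0]) cube([37, 49, 1339]);
translate([37, 0, 223]) cube([281, 49, 30]);
translate([37, 0, 527]) cube([281, 49, 30]);
translate([37, 0, 831]) cube([281, 49, 30]);
translate([37, 0, 1135]) cube([281, 49, 30]);


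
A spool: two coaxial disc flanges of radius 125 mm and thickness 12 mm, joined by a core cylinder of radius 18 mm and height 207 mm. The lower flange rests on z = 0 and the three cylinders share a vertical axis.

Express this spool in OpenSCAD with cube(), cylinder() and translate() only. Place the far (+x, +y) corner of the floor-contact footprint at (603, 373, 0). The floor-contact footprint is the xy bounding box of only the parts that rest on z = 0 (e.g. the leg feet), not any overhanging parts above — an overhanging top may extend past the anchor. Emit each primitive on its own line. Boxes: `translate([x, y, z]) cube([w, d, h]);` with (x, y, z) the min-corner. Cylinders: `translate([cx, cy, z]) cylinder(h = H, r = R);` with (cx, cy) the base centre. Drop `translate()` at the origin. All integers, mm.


translate([478, 248, 0]) cylinder(h = 12, r = 125);
translate([478, 248, 12]) cylinder(h = 207, r = 18);
translate([478, 248, 219]) cylinder(h = 12, r = 125);


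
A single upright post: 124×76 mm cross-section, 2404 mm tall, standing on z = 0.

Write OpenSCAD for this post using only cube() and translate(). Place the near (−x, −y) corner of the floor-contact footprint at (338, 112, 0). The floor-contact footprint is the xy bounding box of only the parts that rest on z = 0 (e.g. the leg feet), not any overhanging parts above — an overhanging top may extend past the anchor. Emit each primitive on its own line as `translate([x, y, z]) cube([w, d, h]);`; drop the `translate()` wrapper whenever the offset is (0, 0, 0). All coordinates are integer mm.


translate([338, 112, 0]) cube([124, 76, 2404]);


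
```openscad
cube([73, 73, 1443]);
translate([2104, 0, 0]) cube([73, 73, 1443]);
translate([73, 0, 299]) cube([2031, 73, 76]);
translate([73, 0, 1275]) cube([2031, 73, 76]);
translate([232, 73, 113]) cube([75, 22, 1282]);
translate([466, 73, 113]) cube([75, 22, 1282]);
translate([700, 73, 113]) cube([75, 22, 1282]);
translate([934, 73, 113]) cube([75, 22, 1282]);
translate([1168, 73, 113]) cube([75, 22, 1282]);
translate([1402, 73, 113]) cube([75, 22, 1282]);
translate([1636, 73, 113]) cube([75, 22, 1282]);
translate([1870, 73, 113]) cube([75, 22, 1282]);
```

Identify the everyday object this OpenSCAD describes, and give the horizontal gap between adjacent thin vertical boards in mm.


A fence section. The picket gap is 159 mm.

Two posts, two rails, 8 pickets — a fence section. Span 2031 mm holds 8 pickets of 75 mm with 9 equal gaps: ⌊(2031 − 8·75) / 9⌋ = 159 mm.


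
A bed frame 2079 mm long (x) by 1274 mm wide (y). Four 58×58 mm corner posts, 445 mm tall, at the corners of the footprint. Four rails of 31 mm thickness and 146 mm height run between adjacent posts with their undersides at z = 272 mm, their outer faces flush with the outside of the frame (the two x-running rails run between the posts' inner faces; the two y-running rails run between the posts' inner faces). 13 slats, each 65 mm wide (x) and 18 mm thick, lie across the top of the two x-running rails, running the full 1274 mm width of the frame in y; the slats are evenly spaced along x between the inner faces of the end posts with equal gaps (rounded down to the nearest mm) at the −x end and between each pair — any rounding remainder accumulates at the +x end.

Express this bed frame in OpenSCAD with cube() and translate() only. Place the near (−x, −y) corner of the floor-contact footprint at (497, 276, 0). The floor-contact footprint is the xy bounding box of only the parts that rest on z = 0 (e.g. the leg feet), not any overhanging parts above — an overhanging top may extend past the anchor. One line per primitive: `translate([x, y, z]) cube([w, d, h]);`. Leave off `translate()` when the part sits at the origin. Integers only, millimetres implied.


translate([497, 276, 0]) cube([58, 58, 445]);
translate([497, 1492, 0]) cube([58, 58, 445]);
translate([2518, 276, 0]) cube([58, 58, 445]);
translate([2518, 1492, 0]) cube([58, 58, 445]);
translate([555, 276, 272]) cube([1963, 31, 146]);
translate([555, 1519, 272]) cube([1963, 31, 146]);
translate([497, 334, 272]) cube([31, 1158, 146]);
translate([2545, 334, 272]) cube([31, 1158, 146]);
translate([634, 276, 418]) cube([65, 1274, 18]);
translate([778, 276, 418]) cube([65, 1274, 18]);
translate([922, 276, 418]) cube([65, 1274, 18]);
translate([1066, 276, 418]) cube([65, 1274, 18]);
translate([1210, 276, 418]) cube([65, 1274, 18]);
translate([1354, 276, 418]) cube([65, 1274, 18]);
translate([1498, 276, 418]) cube([65, 1274, 18]);
translate([1642, 276, 418]) cube([65, 1274, 18]);
translate([1786, 276, 418]) cube([65, 1274, 18]);
translate([1930, 276, 418]) cube([65, 1274, 18]);
translate([2074, 276, 418]) cube([65, 1274, 18]);
translate([2218, 276, 418]) cube([65, 1274, 18]);
translate([2362, 276, 418]) cube([65, 1274, 18]);


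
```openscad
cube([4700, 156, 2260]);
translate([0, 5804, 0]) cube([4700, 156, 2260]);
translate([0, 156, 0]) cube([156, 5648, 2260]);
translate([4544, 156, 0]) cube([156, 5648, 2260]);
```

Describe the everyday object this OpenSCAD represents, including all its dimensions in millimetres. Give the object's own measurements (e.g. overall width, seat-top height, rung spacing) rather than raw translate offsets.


The wall frame of a small rectangular building: four walls, each 2260 mm tall and 156 mm thick, enclosing a footprint 4700 mm (x) by 5960 mm (y) outside-to-outside, with no floor or roof. The front and back walls (the −y and +y sides) span the full width; the two side walls fit between them.


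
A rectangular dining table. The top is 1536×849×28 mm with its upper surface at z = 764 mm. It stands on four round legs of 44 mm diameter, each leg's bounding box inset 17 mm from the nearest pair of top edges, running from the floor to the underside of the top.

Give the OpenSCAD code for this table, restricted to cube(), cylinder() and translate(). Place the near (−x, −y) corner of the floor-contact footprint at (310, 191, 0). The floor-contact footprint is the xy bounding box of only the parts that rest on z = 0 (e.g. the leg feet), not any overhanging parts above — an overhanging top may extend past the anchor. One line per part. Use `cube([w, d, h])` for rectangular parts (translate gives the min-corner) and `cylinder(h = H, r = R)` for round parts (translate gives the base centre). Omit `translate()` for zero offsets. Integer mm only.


// leg_h = 764 - 28 = 736
translate([293, 174, 736]) cube([1536, 849, 28]);
translate([332, 213, 0]) cylinder(h = 736, r = 22);
translate([1790, 213, 0]) cylinder(h = 736, r = 22);
translate([332, 984, 0]) cylinder(h = 736, r = 22);
translate([1790, 984, 0]) cylinder(h = 736, r = 22);


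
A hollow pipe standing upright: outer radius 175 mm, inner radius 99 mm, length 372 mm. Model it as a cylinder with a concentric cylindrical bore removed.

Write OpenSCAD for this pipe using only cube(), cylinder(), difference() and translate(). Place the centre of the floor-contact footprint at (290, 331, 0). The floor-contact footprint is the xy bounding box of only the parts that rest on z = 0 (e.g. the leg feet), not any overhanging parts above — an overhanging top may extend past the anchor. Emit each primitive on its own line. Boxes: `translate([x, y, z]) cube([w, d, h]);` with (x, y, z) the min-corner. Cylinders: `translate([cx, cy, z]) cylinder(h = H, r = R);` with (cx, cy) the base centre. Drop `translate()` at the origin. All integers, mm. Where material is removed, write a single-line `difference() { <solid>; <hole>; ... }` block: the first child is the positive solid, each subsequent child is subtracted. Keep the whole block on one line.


difference() { translate([290, 331, 0]) cylinder(h = 372, r = 175); translate([290, 331, 0]) cylinder(h = 372, r = 99); }


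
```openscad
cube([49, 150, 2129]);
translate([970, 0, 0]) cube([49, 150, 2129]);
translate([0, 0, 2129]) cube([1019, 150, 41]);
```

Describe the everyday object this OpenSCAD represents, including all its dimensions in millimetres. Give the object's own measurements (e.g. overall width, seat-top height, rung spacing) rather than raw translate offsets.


A door frame. The clear opening is 921 mm wide and 2129 mm high. Two 49 mm wide jambs, 150 mm deep, stand either side of the opening from the floor to the top of the opening. A 41 mm thick head sits across the top of both jambs, spanning the full outside width of the frame.


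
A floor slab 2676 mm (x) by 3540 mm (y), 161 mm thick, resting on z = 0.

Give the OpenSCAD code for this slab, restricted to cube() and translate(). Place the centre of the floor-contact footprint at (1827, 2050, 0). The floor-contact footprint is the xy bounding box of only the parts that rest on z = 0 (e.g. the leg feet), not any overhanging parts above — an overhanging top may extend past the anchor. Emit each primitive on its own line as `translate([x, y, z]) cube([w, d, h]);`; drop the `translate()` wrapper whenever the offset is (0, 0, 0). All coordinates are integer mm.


translate([489, 280, 0]) cube([2676, 3540, 161]);


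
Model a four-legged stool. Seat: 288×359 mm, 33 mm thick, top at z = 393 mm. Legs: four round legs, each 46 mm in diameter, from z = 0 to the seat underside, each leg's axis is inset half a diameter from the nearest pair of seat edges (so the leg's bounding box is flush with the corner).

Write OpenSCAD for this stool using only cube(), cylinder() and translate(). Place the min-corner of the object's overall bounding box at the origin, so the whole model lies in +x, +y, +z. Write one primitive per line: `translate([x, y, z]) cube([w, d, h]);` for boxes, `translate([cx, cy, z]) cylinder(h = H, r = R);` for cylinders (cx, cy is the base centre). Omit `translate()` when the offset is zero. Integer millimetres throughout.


translate([0, 0, 360]) cube([288, 359, 33]);
translate([23, 23, 0]) cylinder(h = 360, r = 23);
translate([265, 23, 0]) cylinder(h = 360, r = 23);
translate([23, 336, 0]) cylinder(h = 360, r = 23);
translate([265, 336, 0]) cylinder(h = 360, r = 23);


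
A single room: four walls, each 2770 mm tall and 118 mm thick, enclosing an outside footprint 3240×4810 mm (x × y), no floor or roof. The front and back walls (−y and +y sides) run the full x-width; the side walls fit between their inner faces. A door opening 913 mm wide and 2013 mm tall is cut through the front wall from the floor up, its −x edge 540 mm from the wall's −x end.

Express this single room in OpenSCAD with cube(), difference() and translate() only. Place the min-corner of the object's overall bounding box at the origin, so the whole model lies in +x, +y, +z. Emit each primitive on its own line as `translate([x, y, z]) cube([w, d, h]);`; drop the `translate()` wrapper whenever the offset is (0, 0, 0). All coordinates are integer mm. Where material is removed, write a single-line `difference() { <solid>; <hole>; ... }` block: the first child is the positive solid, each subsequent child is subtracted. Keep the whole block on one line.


difference() { cube([3240, 118, 2770]); translate([540, 0, 0]) cube([913, 118, 2013]); }
translate([0, 4692, 0]) cube([3240, 118, 2770]);
translate([0, 118, 0]) cube([118, 4574, 2770]);
translate([3122, 118, 0]) cube([118, 4574, 2770]);


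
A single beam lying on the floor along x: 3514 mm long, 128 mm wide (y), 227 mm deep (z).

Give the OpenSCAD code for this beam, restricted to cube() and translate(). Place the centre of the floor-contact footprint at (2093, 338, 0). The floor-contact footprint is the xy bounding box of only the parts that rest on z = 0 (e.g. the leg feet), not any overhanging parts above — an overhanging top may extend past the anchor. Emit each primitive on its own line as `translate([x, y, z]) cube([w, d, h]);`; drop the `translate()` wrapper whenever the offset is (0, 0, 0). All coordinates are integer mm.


translate([336, 274, 0]) cube([3514, 128, 227]);


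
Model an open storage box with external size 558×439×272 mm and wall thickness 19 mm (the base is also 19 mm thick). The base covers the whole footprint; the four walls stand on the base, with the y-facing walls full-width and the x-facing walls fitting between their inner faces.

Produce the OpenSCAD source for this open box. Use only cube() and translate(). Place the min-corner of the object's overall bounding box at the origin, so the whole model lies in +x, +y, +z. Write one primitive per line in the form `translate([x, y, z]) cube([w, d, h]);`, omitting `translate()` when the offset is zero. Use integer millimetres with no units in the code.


cube([558, 439, 19]);
translate([0, 0, 19]) cube([558, 19, 253]);
translate([0, 420, 19]) cube([558, 19, 253]);
translate([0, 19, 19]) cube([19, 401, 253]);
translate([539, 19, 19]) cube([19, 401, 253]);


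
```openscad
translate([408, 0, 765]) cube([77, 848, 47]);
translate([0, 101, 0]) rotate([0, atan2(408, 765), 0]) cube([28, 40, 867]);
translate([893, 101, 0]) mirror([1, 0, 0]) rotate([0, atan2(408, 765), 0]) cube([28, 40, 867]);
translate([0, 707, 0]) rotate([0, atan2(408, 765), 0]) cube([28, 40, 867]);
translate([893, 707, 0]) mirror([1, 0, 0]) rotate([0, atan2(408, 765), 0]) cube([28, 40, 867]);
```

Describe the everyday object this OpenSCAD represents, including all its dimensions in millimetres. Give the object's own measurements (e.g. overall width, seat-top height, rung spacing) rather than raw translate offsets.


A sawhorse. A 77×848×47 mm beam (x, y, z) sits on two A-frame leg pairs. Each pair is two raked legs of 28×40 mm section (40 mm along y) splaying symmetrically in x. Each leg rises 765 mm vertically over 408 mm of horizontal reach and is 867 mm long along its own axis. Every leg's outer bottom edge rests on the floor and its outer top edge meets a bottom edge of the beam — the left legs (tilting toward +x) meet the beam's −x bottom edge, the right legs (their mirror images, tilting toward −x) meet its +x bottom edge — so the leg tops tuck under the beam, the beam's underside is 765 mm above the floor, and the feet are 893 mm apart outside-to-outside with the beam centred between them. The two leg pairs are set in 101 mm from either end of the beam.


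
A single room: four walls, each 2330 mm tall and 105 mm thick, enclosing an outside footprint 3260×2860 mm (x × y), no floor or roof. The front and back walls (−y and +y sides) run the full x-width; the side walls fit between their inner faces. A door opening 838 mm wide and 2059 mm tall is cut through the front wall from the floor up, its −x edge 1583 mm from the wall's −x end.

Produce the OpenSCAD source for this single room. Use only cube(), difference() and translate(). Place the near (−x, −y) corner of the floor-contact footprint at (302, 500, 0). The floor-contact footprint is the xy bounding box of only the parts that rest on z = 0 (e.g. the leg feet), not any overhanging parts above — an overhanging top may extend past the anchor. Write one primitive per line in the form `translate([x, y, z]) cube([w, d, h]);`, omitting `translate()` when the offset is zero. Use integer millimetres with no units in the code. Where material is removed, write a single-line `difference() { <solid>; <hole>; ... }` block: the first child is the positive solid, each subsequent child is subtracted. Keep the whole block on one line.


difference() { translate([302, 500, 0]) cube([3260, 105, 2330]); translate([1885, 500, 0]) cube([838, 105, 2059]); }
translate([302, 3255, 0]) cube([3260, 105, 2330]);
translate([302, 605, 0]) cube([105, 2650, 2330]);
translate([3457, 605, 0]) cube([105, 2650, 2330]);


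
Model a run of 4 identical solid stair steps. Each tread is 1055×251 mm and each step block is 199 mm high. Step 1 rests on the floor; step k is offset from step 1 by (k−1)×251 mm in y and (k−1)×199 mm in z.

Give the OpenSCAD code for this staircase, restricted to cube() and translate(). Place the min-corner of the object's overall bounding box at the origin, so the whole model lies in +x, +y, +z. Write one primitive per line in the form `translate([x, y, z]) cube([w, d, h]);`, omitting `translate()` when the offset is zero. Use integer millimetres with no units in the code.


cube([1055, 251, 199]);
translate([0, 251, 199]) cube([1055, 251, 199]);
translate([0, 502, 398]) cube([1055, 251, 199]);
translate([0, 753, 597]) cube([1055, 251, 199]);


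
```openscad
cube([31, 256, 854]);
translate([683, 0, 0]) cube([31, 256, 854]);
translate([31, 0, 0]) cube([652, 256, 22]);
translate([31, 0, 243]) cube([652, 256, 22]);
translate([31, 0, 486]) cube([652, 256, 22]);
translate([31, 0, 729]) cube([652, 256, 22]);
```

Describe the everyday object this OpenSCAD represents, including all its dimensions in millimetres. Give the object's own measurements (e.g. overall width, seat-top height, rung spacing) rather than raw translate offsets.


An open bookshelf. Two side panels, each 31 mm thick, 256 mm deep and 854 mm tall, stand 714 mm apart (outside-to-outside). Between them sit 4 shelves, each 22 mm thick and 256 mm deep, spanning the full gap between the sides. The bottom shelf rests on the floor (its underside at z = 0) and the clear gap between one shelf's top and the next shelf's underside is 221 mm.


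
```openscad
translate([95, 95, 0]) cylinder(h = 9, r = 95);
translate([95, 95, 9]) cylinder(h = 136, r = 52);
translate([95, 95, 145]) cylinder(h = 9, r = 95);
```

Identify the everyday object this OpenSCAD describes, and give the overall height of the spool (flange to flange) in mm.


A spool. The overall height is 154 mm.

Three coaxial cylinders, large–small–large — a spool. Two 9 mm flanges and a 136 mm core give 9 + 136 + 9 = 154 mm.


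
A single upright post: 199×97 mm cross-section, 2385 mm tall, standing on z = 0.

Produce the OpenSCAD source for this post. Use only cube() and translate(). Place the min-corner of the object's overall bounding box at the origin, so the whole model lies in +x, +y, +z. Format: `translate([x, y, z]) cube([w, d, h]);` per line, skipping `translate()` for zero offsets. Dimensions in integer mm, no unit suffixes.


cube([199, 97, 2385]);


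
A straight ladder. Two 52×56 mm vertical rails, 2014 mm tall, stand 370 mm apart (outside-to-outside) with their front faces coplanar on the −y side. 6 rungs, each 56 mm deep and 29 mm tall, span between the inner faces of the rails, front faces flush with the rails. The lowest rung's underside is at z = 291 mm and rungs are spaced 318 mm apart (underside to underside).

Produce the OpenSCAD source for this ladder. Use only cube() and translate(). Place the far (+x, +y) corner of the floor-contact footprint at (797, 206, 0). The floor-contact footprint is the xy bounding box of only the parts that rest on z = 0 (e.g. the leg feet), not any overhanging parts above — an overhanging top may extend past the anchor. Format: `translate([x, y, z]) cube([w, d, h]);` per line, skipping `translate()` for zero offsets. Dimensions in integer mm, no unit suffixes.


// rung span = 370 - 2*52 = 266
// rung[k] z = 291 + k*318
translate([427, 150, 0]) cube([52, 56, 2014]);
translate([745, 150, 0]) cube([52, 56, 2014]);
translate([479, 150, 291]) cube([266, 56, 29]);
translate([479, 150, 609]) cube([266, 56, 29]);
translate([479, 150, 927]) cube([266, 56, 29]);
translate([479, 150, 1245]) cube([266, 56, 29]);
translate([479, 150, 1563]) cube([266, 56, 29]);
translate([479, 150, 1881]) cube([266, 56, 29]);


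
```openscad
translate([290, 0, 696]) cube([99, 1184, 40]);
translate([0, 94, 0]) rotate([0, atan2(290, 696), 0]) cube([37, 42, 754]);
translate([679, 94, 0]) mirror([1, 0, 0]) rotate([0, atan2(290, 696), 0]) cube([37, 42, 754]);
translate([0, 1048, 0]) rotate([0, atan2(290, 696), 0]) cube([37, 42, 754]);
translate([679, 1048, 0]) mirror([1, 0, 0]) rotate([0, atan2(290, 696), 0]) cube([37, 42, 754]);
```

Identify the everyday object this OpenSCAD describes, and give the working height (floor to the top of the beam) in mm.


A sawhorse. The overall height is 736 mm.

A beam across two mirrored pairs of raked legs — a sawhorse. The beam's underside is at z = 696 (matching the legs' vertical rise in atan2(290, 696)) and the beam is 40 mm tall, so its top is at 696 + 40 = 736 mm. The raked legs top out at the beam's underside, so that is the highest point.


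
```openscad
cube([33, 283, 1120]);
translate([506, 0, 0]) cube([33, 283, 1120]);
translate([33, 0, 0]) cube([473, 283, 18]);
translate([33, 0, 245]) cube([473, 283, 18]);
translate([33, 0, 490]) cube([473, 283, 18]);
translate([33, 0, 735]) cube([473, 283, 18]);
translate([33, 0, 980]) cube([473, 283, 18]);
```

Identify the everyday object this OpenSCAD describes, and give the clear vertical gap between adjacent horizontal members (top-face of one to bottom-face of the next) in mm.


A bookshelf. The clear shelf gap is 227 mm.

Two tall side panels with 5 horizontal boards between them — a bookshelf. The first two shelf undersides are at z = 0 and z = 245; with shelf thickness 18, the clear gap is 245 − 0 − 18 = 227 mm.


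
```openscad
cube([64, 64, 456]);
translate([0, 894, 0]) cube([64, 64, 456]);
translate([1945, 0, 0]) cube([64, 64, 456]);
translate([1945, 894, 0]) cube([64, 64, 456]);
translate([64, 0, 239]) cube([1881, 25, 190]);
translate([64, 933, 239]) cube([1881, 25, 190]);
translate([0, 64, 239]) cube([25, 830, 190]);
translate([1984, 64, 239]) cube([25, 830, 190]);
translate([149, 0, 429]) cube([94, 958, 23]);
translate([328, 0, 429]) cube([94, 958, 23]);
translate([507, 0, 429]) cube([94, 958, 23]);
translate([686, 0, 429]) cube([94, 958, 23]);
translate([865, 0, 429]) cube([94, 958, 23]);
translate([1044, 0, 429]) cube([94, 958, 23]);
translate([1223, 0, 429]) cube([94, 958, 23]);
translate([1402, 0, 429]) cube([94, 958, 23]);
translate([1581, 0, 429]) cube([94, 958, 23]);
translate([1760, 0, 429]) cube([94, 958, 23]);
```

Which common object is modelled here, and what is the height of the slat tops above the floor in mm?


A bed frame. The slat-top height is 452 mm.

Four posts, four rails, and a row of slats — a bed frame. Slats sit on the rails at z = 239 + 190 = 429; with slat thickness 23, the top is 452 mm.


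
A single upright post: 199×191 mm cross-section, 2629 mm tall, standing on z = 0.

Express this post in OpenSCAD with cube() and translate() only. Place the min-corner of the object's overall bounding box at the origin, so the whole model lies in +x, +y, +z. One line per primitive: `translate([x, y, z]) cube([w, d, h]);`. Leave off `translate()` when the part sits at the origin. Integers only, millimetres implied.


cube([199, 191, 2629]);


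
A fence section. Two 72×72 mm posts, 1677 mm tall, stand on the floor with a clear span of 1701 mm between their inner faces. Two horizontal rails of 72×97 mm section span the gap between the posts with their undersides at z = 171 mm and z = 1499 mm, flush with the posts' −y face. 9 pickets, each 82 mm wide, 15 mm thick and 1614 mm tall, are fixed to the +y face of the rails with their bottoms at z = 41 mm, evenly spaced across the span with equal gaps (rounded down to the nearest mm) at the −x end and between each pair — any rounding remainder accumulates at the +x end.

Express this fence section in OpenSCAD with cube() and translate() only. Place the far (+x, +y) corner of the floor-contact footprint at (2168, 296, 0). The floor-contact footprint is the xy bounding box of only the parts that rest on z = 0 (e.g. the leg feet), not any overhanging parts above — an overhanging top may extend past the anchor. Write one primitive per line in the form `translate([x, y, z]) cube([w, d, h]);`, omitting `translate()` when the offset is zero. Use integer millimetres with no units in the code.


translate([323, 224, 0]) cube([72, 72, 1677]);
translate([2096, 224, 0]) cube([72, 72, 1677]);
translate([395, 224, 171]) cube([1701, 72, 97]);
translate([395, 224, 1499]) cube([1701, 72, 97]);
translate([491, 296, 41]) cube([82, 15, 1614]);
translate([669, 296, 41]) cube([82, 15, 1614]);
translate([847, 296, 41]) cube([82, 15, 1614]);
translate([1025, 296, 41]) cube([82, 15, 1614]);
translate([1203, 296, 41]) cube([82, 15, 1614]);
translate([1381, 296, 41]) cube([82, 15, 1614]);
translate([1559, 296, 41]) cube([82, 15, 1614]);
translate([1737, 296, 41]) cube([82, 15, 1614]);
translate([1915, 296, 41]) cube([82, 15, 1614]);


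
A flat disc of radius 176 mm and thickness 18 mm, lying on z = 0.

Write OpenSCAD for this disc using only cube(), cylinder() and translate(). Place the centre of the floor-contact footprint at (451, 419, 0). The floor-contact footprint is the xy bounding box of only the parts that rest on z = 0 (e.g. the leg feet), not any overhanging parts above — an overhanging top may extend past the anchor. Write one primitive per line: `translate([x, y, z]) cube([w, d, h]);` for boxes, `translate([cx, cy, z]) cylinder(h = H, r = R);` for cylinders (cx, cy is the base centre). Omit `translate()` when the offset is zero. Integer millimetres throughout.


translate([451, 419, 0]) cylinder(h = 18, r = 176);


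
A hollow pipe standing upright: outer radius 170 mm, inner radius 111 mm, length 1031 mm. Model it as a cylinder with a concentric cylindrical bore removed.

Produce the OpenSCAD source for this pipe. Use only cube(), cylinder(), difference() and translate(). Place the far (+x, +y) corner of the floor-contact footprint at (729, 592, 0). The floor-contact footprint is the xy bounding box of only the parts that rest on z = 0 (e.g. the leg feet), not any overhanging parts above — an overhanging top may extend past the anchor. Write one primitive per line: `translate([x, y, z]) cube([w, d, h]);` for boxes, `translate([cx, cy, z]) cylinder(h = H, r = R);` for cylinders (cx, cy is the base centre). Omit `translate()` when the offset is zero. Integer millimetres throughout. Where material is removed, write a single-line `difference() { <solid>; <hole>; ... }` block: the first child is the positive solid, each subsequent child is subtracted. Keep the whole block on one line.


difference() { translate([559, 422, 0]) cylinder(h = 1031, r = 170); translate([559, 422, 0]) cylinder(h = 1031, r = 111); }


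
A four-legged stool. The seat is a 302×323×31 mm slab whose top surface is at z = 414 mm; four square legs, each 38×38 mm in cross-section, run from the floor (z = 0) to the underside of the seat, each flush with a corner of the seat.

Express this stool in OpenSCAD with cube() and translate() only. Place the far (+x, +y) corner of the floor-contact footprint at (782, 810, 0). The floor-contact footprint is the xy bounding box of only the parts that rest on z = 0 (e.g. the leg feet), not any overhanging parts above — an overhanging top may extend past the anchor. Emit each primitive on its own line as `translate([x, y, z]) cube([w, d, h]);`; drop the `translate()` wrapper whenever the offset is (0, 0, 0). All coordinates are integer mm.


translate([480, 487, 383]) cube([302, 323, 31]);
translate([480, 487, 0]) cube([38, 38, 383]);
translate([744, 487, 0]) cube([38, 38, 383]);
translate([480, 772, 0]) cube([38, 38, 383]);
translate([744, 772, 0]) cube([38, 38, 383]);


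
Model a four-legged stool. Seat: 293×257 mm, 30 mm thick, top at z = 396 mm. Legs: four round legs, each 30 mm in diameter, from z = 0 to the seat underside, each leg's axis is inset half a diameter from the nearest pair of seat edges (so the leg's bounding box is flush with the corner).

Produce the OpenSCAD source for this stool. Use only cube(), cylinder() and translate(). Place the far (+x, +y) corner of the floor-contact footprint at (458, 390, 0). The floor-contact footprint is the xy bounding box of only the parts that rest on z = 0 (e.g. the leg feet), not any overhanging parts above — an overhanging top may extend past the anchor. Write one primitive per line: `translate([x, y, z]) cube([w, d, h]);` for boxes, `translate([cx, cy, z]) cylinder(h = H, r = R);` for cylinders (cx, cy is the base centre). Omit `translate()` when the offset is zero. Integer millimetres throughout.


// leg_h = 396 - 30 = 366
translate([165, 133, 366]) cube([293, 257, 30]);
translate([180, 148, 0]) cylinder(h = 366, r = 15);
translate([443, 148, 0]) cylinder(h = 366, r = 15);
translate([180, 375, 0]) cylinder(h = 366, r = 15);
translate([443, 375, 0]) cylinder(h = 366, r = 15);


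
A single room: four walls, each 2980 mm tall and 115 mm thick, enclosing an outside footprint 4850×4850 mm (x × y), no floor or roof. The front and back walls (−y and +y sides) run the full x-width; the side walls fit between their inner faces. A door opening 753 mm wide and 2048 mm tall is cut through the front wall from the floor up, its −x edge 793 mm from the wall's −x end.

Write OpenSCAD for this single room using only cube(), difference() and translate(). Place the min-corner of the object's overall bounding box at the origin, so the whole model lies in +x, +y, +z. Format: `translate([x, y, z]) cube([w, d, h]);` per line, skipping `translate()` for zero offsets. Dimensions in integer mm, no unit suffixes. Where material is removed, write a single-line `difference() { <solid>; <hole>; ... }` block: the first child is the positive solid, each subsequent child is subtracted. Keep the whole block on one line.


difference() { cube([4850, 115, 2980]); translate([793, 0, 0]) cube([753, 115, 2048]); }
translate([0, 4735, 0]) cube([4850, 115, 2980]);
translate([0, 115, 0]) cube([115, 4620, 2980]);
translate([4735, 115, 0]) cube([115, 4620, 2980]);


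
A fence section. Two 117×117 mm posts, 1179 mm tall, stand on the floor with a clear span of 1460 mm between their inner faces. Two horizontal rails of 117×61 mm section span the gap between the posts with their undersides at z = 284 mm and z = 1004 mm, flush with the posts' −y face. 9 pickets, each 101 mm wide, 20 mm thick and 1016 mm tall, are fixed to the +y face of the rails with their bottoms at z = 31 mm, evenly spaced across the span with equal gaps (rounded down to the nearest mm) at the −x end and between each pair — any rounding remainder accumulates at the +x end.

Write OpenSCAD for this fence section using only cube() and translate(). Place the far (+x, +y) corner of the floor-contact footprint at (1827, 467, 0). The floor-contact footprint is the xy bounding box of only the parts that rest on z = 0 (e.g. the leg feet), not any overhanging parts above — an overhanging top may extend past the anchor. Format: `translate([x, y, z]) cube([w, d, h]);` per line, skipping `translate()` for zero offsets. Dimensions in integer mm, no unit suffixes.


translate([133, 350, 0]) cube([117, 117, 1179]);
translate([1710, 350, 0]) cube([117, 117, 1179]);
translate([250, 350, 284]) cube([1460, 117, 61]);
translate([250, 350, 1004]) cube([1460, 117, 61]);
translate([305, 467, 31]) cube([101, 20, 1016]);
translate([461, 467, 31]) cube([101, 20, 1016]);
translate([617, 467, 31]) cube([101, 20, 1016]);
translate([773, 467, 31]) cube([101, 20, 1016]);
translate([929, 467, 31]) cube([101, 20, 1016]);
translate([1085, 467, 31]) cube([101, 20, 1016]);
translate([1241, 467, 31]) cube([101, 20, 1016]);
translate([1397, 467, 31]) cube([101, 20, 1016]);
translate([1553, 467, 31]) cube([101, 20, 1016]);
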